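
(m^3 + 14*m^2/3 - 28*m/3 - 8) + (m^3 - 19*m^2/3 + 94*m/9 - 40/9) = 2*m^3 - 5*m^2/3 + 10*m/9 - 112/9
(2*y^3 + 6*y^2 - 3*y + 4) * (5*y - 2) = 10*y^4 + 26*y^3 - 27*y^2 + 26*y - 8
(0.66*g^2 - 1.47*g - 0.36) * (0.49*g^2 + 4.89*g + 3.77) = 0.3234*g^4 + 2.5071*g^3 - 4.8765*g^2 - 7.3023*g - 1.3572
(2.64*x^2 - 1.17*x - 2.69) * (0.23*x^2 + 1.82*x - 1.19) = 0.6072*x^4 + 4.5357*x^3 - 5.8897*x^2 - 3.5035*x + 3.2011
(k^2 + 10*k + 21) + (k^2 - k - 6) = 2*k^2 + 9*k + 15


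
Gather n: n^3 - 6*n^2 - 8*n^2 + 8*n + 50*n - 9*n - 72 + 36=n^3 - 14*n^2 + 49*n - 36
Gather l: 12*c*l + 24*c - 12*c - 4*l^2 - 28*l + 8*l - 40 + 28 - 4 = 12*c - 4*l^2 + l*(12*c - 20) - 16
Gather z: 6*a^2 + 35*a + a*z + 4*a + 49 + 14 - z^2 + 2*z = 6*a^2 + 39*a - z^2 + z*(a + 2) + 63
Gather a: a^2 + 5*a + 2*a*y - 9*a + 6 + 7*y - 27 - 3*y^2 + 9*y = a^2 + a*(2*y - 4) - 3*y^2 + 16*y - 21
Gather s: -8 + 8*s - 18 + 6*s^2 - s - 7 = 6*s^2 + 7*s - 33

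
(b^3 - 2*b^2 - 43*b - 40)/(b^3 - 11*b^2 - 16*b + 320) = (b + 1)/(b - 8)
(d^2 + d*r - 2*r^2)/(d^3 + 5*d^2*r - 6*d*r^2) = (d + 2*r)/(d*(d + 6*r))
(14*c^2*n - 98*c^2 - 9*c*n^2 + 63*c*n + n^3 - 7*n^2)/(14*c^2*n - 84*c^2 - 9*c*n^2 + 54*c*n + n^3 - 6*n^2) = (n - 7)/(n - 6)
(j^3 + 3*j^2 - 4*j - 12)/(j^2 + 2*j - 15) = (j^3 + 3*j^2 - 4*j - 12)/(j^2 + 2*j - 15)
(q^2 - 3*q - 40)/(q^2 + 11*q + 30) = (q - 8)/(q + 6)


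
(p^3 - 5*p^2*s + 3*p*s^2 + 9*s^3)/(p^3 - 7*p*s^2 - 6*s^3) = (p - 3*s)/(p + 2*s)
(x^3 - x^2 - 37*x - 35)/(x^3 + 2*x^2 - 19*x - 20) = (x - 7)/(x - 4)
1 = 1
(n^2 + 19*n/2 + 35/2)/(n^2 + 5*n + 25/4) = 2*(n + 7)/(2*n + 5)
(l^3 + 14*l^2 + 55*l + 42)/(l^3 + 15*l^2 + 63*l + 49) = (l + 6)/(l + 7)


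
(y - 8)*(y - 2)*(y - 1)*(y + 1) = y^4 - 10*y^3 + 15*y^2 + 10*y - 16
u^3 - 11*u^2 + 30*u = u*(u - 6)*(u - 5)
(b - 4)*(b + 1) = b^2 - 3*b - 4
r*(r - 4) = r^2 - 4*r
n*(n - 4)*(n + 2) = n^3 - 2*n^2 - 8*n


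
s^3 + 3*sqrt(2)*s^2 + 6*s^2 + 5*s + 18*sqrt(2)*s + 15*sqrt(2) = (s + 1)*(s + 5)*(s + 3*sqrt(2))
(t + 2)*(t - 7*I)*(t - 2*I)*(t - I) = t^4 + 2*t^3 - 10*I*t^3 - 23*t^2 - 20*I*t^2 - 46*t + 14*I*t + 28*I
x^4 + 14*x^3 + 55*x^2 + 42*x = x*(x + 1)*(x + 6)*(x + 7)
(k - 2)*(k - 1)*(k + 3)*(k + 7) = k^4 + 7*k^3 - 7*k^2 - 43*k + 42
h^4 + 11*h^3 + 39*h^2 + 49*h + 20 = (h + 1)^2*(h + 4)*(h + 5)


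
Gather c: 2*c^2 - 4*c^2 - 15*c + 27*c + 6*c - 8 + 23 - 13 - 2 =-2*c^2 + 18*c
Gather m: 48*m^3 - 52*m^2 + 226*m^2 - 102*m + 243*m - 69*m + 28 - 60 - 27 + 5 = 48*m^3 + 174*m^2 + 72*m - 54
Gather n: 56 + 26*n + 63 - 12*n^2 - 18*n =-12*n^2 + 8*n + 119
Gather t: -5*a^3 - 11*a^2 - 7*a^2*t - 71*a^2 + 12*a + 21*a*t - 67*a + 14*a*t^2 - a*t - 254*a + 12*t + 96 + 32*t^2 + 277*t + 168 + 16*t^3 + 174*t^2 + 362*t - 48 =-5*a^3 - 82*a^2 - 309*a + 16*t^3 + t^2*(14*a + 206) + t*(-7*a^2 + 20*a + 651) + 216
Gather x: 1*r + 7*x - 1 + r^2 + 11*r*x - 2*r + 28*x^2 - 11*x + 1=r^2 - r + 28*x^2 + x*(11*r - 4)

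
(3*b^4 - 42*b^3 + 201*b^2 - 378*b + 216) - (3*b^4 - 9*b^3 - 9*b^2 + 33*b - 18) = -33*b^3 + 210*b^2 - 411*b + 234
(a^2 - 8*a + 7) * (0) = 0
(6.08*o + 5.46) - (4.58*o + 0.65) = 1.5*o + 4.81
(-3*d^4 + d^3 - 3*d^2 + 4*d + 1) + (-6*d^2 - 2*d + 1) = -3*d^4 + d^3 - 9*d^2 + 2*d + 2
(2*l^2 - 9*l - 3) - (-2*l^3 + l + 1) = 2*l^3 + 2*l^2 - 10*l - 4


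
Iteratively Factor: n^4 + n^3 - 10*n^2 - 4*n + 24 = (n - 2)*(n^3 + 3*n^2 - 4*n - 12) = (n - 2)*(n + 2)*(n^2 + n - 6) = (n - 2)*(n + 2)*(n + 3)*(n - 2)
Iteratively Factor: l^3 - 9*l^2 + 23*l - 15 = (l - 5)*(l^2 - 4*l + 3) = (l - 5)*(l - 3)*(l - 1)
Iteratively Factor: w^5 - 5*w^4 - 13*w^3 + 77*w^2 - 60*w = (w)*(w^4 - 5*w^3 - 13*w^2 + 77*w - 60) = w*(w - 1)*(w^3 - 4*w^2 - 17*w + 60) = w*(w - 5)*(w - 1)*(w^2 + w - 12) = w*(w - 5)*(w - 1)*(w + 4)*(w - 3)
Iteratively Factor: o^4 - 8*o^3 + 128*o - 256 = (o - 4)*(o^3 - 4*o^2 - 16*o + 64) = (o - 4)^2*(o^2 - 16) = (o - 4)^2*(o + 4)*(o - 4)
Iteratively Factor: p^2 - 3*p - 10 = (p + 2)*(p - 5)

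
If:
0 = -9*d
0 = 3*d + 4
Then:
No Solution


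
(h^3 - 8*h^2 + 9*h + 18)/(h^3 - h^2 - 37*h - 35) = (h^2 - 9*h + 18)/(h^2 - 2*h - 35)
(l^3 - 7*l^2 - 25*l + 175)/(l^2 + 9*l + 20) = (l^2 - 12*l + 35)/(l + 4)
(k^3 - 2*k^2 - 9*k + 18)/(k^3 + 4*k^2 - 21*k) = (k^2 + k - 6)/(k*(k + 7))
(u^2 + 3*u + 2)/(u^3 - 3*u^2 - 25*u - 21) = (u + 2)/(u^2 - 4*u - 21)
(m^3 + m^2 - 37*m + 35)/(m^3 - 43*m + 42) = (m - 5)/(m - 6)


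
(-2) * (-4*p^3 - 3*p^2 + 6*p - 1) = 8*p^3 + 6*p^2 - 12*p + 2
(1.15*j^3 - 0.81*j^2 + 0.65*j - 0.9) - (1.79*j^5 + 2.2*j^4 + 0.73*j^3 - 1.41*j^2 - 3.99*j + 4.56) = -1.79*j^5 - 2.2*j^4 + 0.42*j^3 + 0.6*j^2 + 4.64*j - 5.46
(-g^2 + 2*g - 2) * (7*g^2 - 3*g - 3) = -7*g^4 + 17*g^3 - 17*g^2 + 6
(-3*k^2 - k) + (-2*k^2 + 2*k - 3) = -5*k^2 + k - 3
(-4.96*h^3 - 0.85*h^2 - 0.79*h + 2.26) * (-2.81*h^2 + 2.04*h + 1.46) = 13.9376*h^5 - 7.7299*h^4 - 6.7557*h^3 - 9.2032*h^2 + 3.457*h + 3.2996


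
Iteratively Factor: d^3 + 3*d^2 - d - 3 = (d + 1)*(d^2 + 2*d - 3) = (d - 1)*(d + 1)*(d + 3)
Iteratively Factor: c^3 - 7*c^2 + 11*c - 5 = (c - 5)*(c^2 - 2*c + 1) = (c - 5)*(c - 1)*(c - 1)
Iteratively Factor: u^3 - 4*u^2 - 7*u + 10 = (u - 1)*(u^2 - 3*u - 10) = (u - 1)*(u + 2)*(u - 5)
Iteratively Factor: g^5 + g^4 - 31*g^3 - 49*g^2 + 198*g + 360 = (g - 5)*(g^4 + 6*g^3 - g^2 - 54*g - 72) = (g - 5)*(g - 3)*(g^3 + 9*g^2 + 26*g + 24) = (g - 5)*(g - 3)*(g + 3)*(g^2 + 6*g + 8) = (g - 5)*(g - 3)*(g + 3)*(g + 4)*(g + 2)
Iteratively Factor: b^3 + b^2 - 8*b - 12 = (b + 2)*(b^2 - b - 6) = (b + 2)^2*(b - 3)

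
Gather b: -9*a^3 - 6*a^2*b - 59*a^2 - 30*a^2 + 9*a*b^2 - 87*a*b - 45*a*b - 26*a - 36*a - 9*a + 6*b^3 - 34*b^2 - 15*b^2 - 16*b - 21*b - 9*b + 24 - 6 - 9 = -9*a^3 - 89*a^2 - 71*a + 6*b^3 + b^2*(9*a - 49) + b*(-6*a^2 - 132*a - 46) + 9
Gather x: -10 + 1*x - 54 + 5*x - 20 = 6*x - 84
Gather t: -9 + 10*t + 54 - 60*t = 45 - 50*t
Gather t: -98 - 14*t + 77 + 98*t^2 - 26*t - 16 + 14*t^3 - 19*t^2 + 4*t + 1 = 14*t^3 + 79*t^2 - 36*t - 36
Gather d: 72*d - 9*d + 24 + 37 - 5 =63*d + 56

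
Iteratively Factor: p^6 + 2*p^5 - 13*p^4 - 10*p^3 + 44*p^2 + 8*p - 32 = (p + 2)*(p^5 - 13*p^3 + 16*p^2 + 12*p - 16) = (p + 2)*(p + 4)*(p^4 - 4*p^3 + 3*p^2 + 4*p - 4) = (p - 2)*(p + 2)*(p + 4)*(p^3 - 2*p^2 - p + 2) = (p - 2)*(p - 1)*(p + 2)*(p + 4)*(p^2 - p - 2) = (p - 2)*(p - 1)*(p + 1)*(p + 2)*(p + 4)*(p - 2)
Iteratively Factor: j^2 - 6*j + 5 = (j - 1)*(j - 5)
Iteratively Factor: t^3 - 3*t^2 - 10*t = (t + 2)*(t^2 - 5*t) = (t - 5)*(t + 2)*(t)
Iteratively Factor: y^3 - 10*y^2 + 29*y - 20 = (y - 4)*(y^2 - 6*y + 5) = (y - 5)*(y - 4)*(y - 1)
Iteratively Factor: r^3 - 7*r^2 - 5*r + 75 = (r + 3)*(r^2 - 10*r + 25) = (r - 5)*(r + 3)*(r - 5)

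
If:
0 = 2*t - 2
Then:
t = 1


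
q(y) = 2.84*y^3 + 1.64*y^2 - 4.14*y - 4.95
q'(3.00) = 82.38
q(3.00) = 74.07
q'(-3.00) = 62.70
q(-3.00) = -54.45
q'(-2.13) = 27.53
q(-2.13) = -16.14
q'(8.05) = 574.38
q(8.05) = 1549.51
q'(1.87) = 31.79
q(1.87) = 11.61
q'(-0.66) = -2.59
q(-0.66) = -2.32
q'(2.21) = 44.72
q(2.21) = 24.57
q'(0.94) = 6.47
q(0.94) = -5.03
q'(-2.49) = 40.52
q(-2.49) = -28.32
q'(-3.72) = 101.56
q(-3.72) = -113.05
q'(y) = 8.52*y^2 + 3.28*y - 4.14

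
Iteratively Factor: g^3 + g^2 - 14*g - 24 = (g + 3)*(g^2 - 2*g - 8) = (g + 2)*(g + 3)*(g - 4)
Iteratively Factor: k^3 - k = (k)*(k^2 - 1) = k*(k + 1)*(k - 1)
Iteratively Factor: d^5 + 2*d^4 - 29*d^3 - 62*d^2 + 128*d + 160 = (d - 5)*(d^4 + 7*d^3 + 6*d^2 - 32*d - 32) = (d - 5)*(d + 4)*(d^3 + 3*d^2 - 6*d - 8) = (d - 5)*(d + 4)^2*(d^2 - d - 2) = (d - 5)*(d - 2)*(d + 4)^2*(d + 1)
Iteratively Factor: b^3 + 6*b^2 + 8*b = (b + 4)*(b^2 + 2*b) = (b + 2)*(b + 4)*(b)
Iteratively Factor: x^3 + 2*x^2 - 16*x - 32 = (x + 4)*(x^2 - 2*x - 8) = (x - 4)*(x + 4)*(x + 2)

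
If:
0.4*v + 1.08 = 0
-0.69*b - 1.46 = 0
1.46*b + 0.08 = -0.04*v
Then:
No Solution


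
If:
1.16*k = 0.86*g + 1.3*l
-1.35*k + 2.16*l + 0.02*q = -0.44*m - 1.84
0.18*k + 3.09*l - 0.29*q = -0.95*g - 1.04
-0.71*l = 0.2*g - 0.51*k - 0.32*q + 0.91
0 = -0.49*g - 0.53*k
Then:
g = 0.06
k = -0.06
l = -0.09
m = -4.03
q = 2.77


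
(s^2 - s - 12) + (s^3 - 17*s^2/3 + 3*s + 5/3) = s^3 - 14*s^2/3 + 2*s - 31/3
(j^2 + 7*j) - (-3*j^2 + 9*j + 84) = 4*j^2 - 2*j - 84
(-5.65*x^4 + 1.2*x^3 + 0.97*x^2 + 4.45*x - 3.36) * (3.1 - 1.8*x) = 10.17*x^5 - 19.675*x^4 + 1.974*x^3 - 5.003*x^2 + 19.843*x - 10.416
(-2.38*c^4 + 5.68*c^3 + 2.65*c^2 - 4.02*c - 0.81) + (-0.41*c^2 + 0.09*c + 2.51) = -2.38*c^4 + 5.68*c^3 + 2.24*c^2 - 3.93*c + 1.7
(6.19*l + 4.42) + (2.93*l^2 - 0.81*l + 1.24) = 2.93*l^2 + 5.38*l + 5.66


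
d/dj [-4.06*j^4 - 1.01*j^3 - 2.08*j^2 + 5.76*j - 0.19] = -16.24*j^3 - 3.03*j^2 - 4.16*j + 5.76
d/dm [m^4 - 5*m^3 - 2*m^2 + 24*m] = 4*m^3 - 15*m^2 - 4*m + 24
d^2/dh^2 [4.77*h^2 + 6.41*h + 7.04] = 9.54000000000000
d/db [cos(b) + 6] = -sin(b)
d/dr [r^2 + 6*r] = 2*r + 6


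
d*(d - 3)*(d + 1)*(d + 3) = d^4 + d^3 - 9*d^2 - 9*d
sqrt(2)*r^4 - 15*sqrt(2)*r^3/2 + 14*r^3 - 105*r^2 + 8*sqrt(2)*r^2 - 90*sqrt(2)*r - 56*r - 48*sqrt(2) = (r - 8)*(r + sqrt(2))*(r + 6*sqrt(2))*(sqrt(2)*r + sqrt(2)/2)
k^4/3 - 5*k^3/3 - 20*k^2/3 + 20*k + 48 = (k/3 + 1)*(k - 6)*(k - 4)*(k + 2)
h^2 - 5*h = h*(h - 5)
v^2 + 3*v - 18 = (v - 3)*(v + 6)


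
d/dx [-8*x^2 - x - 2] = -16*x - 1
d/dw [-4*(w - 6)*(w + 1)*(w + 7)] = -12*w^2 - 16*w + 164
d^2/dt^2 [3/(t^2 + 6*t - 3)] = 6*(-t^2 - 6*t + 4*(t + 3)^2 + 3)/(t^2 + 6*t - 3)^3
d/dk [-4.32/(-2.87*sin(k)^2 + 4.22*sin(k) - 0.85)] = (18.2304 - 24.7968*sin(k))*cos(k)/(2.87*sin(k)^2 - 4.22*sin(k) + 0.85)^2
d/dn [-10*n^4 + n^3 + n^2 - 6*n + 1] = -40*n^3 + 3*n^2 + 2*n - 6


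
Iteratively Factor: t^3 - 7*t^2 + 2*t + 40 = (t - 5)*(t^2 - 2*t - 8) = (t - 5)*(t - 4)*(t + 2)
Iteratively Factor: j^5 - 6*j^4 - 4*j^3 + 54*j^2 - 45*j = (j + 3)*(j^4 - 9*j^3 + 23*j^2 - 15*j) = (j - 1)*(j + 3)*(j^3 - 8*j^2 + 15*j) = j*(j - 1)*(j + 3)*(j^2 - 8*j + 15) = j*(j - 3)*(j - 1)*(j + 3)*(j - 5)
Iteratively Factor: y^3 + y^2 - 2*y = (y)*(y^2 + y - 2) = y*(y - 1)*(y + 2)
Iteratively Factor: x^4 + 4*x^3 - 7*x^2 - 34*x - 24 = (x + 4)*(x^3 - 7*x - 6) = (x + 1)*(x + 4)*(x^2 - x - 6) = (x + 1)*(x + 2)*(x + 4)*(x - 3)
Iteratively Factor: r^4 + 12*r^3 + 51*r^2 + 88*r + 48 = (r + 1)*(r^3 + 11*r^2 + 40*r + 48) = (r + 1)*(r + 3)*(r^2 + 8*r + 16) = (r + 1)*(r + 3)*(r + 4)*(r + 4)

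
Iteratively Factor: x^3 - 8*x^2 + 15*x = (x - 3)*(x^2 - 5*x) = (x - 5)*(x - 3)*(x)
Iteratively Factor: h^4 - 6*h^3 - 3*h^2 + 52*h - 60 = (h + 3)*(h^3 - 9*h^2 + 24*h - 20) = (h - 2)*(h + 3)*(h^2 - 7*h + 10) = (h - 2)^2*(h + 3)*(h - 5)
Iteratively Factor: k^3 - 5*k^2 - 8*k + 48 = (k - 4)*(k^2 - k - 12) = (k - 4)^2*(k + 3)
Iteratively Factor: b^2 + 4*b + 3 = (b + 1)*(b + 3)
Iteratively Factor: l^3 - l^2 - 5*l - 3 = (l - 3)*(l^2 + 2*l + 1) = (l - 3)*(l + 1)*(l + 1)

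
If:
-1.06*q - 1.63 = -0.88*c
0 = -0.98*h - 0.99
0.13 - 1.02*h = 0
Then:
No Solution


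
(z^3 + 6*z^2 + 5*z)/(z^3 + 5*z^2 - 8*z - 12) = z*(z + 5)/(z^2 + 4*z - 12)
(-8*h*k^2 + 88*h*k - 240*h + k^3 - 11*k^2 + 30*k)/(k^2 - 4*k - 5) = (-8*h*k + 48*h + k^2 - 6*k)/(k + 1)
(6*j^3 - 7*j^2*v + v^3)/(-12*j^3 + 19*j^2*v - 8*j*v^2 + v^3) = (-6*j^2 + j*v + v^2)/(12*j^2 - 7*j*v + v^2)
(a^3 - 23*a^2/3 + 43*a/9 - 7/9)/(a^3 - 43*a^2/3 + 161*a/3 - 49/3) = (a - 1/3)/(a - 7)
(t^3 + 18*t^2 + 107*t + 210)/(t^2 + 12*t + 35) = t + 6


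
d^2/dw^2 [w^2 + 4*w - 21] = 2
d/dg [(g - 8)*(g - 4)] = 2*g - 12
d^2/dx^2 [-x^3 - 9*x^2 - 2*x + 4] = -6*x - 18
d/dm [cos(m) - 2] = -sin(m)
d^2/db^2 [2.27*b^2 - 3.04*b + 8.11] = 4.54000000000000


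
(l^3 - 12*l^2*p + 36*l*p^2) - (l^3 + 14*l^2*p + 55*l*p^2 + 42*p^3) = -26*l^2*p - 19*l*p^2 - 42*p^3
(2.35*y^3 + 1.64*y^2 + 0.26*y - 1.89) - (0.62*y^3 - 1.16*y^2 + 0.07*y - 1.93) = 1.73*y^3 + 2.8*y^2 + 0.19*y + 0.04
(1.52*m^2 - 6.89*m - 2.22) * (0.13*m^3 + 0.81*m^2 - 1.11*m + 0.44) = 0.1976*m^5 + 0.3355*m^4 - 7.5567*m^3 + 6.5185*m^2 - 0.5674*m - 0.9768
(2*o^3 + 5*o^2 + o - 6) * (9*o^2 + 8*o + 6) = 18*o^5 + 61*o^4 + 61*o^3 - 16*o^2 - 42*o - 36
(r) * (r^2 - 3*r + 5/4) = r^3 - 3*r^2 + 5*r/4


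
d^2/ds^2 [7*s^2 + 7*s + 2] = 14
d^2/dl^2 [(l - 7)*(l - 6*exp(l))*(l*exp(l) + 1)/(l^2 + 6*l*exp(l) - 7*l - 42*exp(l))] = (l^4 - 30*l^3*exp(l) + 2*l^3 - 108*l^2*exp(2*l) + 36*l^2*exp(l) - 12*l^2 - 216*l*exp(3*l) - 216*l*exp(2*l) + 72*l*exp(l) + 24*l - 432*exp(3*l) + 144*exp(2*l) - 144*exp(l) - 24)*exp(l)/(l^3 + 18*l^2*exp(l) + 108*l*exp(2*l) + 216*exp(3*l))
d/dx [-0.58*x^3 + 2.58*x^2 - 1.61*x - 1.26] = -1.74*x^2 + 5.16*x - 1.61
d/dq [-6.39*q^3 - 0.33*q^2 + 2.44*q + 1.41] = -19.17*q^2 - 0.66*q + 2.44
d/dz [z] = 1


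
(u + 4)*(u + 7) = u^2 + 11*u + 28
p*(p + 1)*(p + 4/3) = p^3 + 7*p^2/3 + 4*p/3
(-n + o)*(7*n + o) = -7*n^2 + 6*n*o + o^2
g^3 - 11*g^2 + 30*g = g*(g - 6)*(g - 5)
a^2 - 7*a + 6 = (a - 6)*(a - 1)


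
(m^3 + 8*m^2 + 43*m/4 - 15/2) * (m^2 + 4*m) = m^5 + 12*m^4 + 171*m^3/4 + 71*m^2/2 - 30*m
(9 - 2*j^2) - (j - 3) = -2*j^2 - j + 12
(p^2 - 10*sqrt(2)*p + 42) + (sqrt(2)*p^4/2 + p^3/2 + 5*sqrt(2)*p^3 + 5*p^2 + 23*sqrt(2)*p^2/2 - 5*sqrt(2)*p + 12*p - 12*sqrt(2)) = sqrt(2)*p^4/2 + p^3/2 + 5*sqrt(2)*p^3 + 6*p^2 + 23*sqrt(2)*p^2/2 - 15*sqrt(2)*p + 12*p - 12*sqrt(2) + 42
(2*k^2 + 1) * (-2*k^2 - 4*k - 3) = -4*k^4 - 8*k^3 - 8*k^2 - 4*k - 3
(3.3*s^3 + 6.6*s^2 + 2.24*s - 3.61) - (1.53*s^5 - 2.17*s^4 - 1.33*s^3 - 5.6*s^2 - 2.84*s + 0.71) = -1.53*s^5 + 2.17*s^4 + 4.63*s^3 + 12.2*s^2 + 5.08*s - 4.32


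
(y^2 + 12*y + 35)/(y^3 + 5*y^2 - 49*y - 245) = 1/(y - 7)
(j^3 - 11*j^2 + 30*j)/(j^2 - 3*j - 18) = j*(j - 5)/(j + 3)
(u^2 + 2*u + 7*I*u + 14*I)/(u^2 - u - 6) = (u + 7*I)/(u - 3)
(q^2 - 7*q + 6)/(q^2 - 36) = (q - 1)/(q + 6)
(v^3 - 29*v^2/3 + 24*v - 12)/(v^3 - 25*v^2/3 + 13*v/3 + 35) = (3*v^2 - 20*v + 12)/(3*v^2 - 16*v - 35)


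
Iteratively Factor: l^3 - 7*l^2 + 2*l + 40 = (l - 5)*(l^2 - 2*l - 8) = (l - 5)*(l + 2)*(l - 4)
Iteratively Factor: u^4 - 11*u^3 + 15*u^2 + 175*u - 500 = (u - 5)*(u^3 - 6*u^2 - 15*u + 100) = (u - 5)^2*(u^2 - u - 20) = (u - 5)^3*(u + 4)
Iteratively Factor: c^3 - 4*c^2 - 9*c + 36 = (c - 3)*(c^2 - c - 12) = (c - 3)*(c + 3)*(c - 4)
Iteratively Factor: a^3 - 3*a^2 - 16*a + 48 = (a + 4)*(a^2 - 7*a + 12) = (a - 4)*(a + 4)*(a - 3)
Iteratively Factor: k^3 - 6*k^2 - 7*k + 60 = (k + 3)*(k^2 - 9*k + 20) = (k - 5)*(k + 3)*(k - 4)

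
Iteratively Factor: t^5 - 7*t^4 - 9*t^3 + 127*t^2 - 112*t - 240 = (t + 1)*(t^4 - 8*t^3 - t^2 + 128*t - 240) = (t - 5)*(t + 1)*(t^3 - 3*t^2 - 16*t + 48) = (t - 5)*(t - 3)*(t + 1)*(t^2 - 16) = (t - 5)*(t - 3)*(t + 1)*(t + 4)*(t - 4)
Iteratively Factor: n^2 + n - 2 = (n + 2)*(n - 1)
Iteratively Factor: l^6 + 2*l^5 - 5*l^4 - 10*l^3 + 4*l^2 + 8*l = (l - 2)*(l^5 + 4*l^4 + 3*l^3 - 4*l^2 - 4*l) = (l - 2)*(l + 2)*(l^4 + 2*l^3 - l^2 - 2*l) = l*(l - 2)*(l + 2)*(l^3 + 2*l^2 - l - 2) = l*(l - 2)*(l - 1)*(l + 2)*(l^2 + 3*l + 2) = l*(l - 2)*(l - 1)*(l + 2)^2*(l + 1)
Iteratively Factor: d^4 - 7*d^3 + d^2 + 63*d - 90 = (d - 5)*(d^3 - 2*d^2 - 9*d + 18) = (d - 5)*(d - 3)*(d^2 + d - 6) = (d - 5)*(d - 3)*(d - 2)*(d + 3)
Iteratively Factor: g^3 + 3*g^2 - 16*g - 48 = (g + 4)*(g^2 - g - 12) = (g - 4)*(g + 4)*(g + 3)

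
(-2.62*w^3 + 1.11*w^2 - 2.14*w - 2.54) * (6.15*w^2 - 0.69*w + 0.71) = -16.113*w^5 + 8.6343*w^4 - 15.7871*w^3 - 13.3563*w^2 + 0.2332*w - 1.8034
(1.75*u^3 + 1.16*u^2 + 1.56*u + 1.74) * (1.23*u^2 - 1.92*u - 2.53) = 2.1525*u^5 - 1.9332*u^4 - 4.7359*u^3 - 3.7898*u^2 - 7.2876*u - 4.4022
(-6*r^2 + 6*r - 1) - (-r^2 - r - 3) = -5*r^2 + 7*r + 2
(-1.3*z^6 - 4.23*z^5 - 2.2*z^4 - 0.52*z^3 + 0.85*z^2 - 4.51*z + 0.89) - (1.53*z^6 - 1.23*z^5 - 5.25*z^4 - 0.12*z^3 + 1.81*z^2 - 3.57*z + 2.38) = -2.83*z^6 - 3.0*z^5 + 3.05*z^4 - 0.4*z^3 - 0.96*z^2 - 0.94*z - 1.49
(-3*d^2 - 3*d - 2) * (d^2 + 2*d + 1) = -3*d^4 - 9*d^3 - 11*d^2 - 7*d - 2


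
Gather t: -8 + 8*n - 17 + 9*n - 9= 17*n - 34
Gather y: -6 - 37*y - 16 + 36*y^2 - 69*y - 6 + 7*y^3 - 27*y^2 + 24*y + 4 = 7*y^3 + 9*y^2 - 82*y - 24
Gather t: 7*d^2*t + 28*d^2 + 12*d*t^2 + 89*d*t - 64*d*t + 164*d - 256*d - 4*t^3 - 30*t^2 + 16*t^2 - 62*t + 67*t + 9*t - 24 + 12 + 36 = 28*d^2 - 92*d - 4*t^3 + t^2*(12*d - 14) + t*(7*d^2 + 25*d + 14) + 24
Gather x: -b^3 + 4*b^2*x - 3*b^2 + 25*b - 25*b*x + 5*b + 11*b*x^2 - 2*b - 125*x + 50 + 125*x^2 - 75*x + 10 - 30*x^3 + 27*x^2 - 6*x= -b^3 - 3*b^2 + 28*b - 30*x^3 + x^2*(11*b + 152) + x*(4*b^2 - 25*b - 206) + 60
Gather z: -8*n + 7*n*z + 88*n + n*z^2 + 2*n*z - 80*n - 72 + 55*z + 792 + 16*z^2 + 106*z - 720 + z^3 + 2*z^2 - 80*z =z^3 + z^2*(n + 18) + z*(9*n + 81)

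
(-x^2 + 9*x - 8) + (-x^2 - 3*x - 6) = -2*x^2 + 6*x - 14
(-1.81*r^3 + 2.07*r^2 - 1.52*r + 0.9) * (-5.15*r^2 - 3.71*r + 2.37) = 9.3215*r^5 - 3.9454*r^4 - 4.1414*r^3 + 5.9101*r^2 - 6.9414*r + 2.133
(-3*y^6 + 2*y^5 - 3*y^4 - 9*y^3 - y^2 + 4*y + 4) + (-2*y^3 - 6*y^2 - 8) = -3*y^6 + 2*y^5 - 3*y^4 - 11*y^3 - 7*y^2 + 4*y - 4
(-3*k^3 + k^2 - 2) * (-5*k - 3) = 15*k^4 + 4*k^3 - 3*k^2 + 10*k + 6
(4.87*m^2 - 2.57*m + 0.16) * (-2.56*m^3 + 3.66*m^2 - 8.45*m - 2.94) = -12.4672*m^5 + 24.4034*m^4 - 50.9673*m^3 + 7.9843*m^2 + 6.2038*m - 0.4704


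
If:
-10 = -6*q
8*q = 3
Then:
No Solution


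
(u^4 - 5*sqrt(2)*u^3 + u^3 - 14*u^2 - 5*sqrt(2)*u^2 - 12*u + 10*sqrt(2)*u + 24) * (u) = u^5 - 5*sqrt(2)*u^4 + u^4 - 14*u^3 - 5*sqrt(2)*u^3 - 12*u^2 + 10*sqrt(2)*u^2 + 24*u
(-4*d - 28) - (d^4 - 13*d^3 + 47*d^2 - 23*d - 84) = -d^4 + 13*d^3 - 47*d^2 + 19*d + 56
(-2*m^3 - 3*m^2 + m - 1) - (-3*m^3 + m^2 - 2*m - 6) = m^3 - 4*m^2 + 3*m + 5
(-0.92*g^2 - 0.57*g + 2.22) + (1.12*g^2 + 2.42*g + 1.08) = 0.2*g^2 + 1.85*g + 3.3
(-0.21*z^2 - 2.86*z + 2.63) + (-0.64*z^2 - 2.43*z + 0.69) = -0.85*z^2 - 5.29*z + 3.32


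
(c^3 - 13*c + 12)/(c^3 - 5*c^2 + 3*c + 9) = (c^2 + 3*c - 4)/(c^2 - 2*c - 3)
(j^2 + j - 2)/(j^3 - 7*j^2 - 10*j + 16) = 1/(j - 8)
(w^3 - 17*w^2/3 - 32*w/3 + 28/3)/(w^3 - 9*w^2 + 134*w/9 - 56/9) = 3*(w + 2)/(3*w - 4)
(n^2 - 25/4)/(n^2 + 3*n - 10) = (n^2 - 25/4)/(n^2 + 3*n - 10)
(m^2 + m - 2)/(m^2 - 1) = (m + 2)/(m + 1)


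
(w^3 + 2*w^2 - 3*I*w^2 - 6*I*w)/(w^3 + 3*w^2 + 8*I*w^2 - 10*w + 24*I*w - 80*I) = w*(w^2 + w*(2 - 3*I) - 6*I)/(w^3 + w^2*(3 + 8*I) + 2*w*(-5 + 12*I) - 80*I)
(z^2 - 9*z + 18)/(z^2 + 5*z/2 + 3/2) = 2*(z^2 - 9*z + 18)/(2*z^2 + 5*z + 3)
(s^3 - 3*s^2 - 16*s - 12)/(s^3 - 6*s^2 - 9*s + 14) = (s^2 - 5*s - 6)/(s^2 - 8*s + 7)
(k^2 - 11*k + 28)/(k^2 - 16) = (k - 7)/(k + 4)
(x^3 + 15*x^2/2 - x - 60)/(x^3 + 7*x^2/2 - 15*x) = (x + 4)/x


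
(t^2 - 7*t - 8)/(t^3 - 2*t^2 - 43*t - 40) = 1/(t + 5)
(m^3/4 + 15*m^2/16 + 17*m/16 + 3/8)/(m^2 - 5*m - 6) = (4*m^2 + 11*m + 6)/(16*(m - 6))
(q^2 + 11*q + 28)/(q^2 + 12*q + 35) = (q + 4)/(q + 5)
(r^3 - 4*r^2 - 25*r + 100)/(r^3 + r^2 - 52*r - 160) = (r^2 - 9*r + 20)/(r^2 - 4*r - 32)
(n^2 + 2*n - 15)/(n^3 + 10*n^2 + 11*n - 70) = (n - 3)/(n^2 + 5*n - 14)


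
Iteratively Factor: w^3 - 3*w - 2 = (w + 1)*(w^2 - w - 2) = (w + 1)^2*(w - 2)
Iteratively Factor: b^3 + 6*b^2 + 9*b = (b + 3)*(b^2 + 3*b) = b*(b + 3)*(b + 3)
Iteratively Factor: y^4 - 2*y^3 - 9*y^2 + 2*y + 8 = (y - 1)*(y^3 - y^2 - 10*y - 8) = (y - 4)*(y - 1)*(y^2 + 3*y + 2) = (y - 4)*(y - 1)*(y + 2)*(y + 1)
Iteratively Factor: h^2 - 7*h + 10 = (h - 2)*(h - 5)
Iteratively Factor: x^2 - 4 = (x + 2)*(x - 2)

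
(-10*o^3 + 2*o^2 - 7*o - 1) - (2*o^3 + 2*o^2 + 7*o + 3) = -12*o^3 - 14*o - 4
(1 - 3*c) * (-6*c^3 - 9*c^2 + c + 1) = 18*c^4 + 21*c^3 - 12*c^2 - 2*c + 1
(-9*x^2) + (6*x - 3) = -9*x^2 + 6*x - 3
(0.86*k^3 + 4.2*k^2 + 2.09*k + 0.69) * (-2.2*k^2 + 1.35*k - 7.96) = -1.892*k^5 - 8.079*k^4 - 5.7736*k^3 - 32.1285*k^2 - 15.7049*k - 5.4924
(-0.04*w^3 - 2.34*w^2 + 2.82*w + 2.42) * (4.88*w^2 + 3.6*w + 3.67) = -0.1952*w^5 - 11.5632*w^4 + 5.1908*w^3 + 13.3738*w^2 + 19.0614*w + 8.8814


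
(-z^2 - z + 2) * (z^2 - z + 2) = -z^4 + z^2 - 4*z + 4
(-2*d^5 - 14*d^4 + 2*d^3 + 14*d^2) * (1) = -2*d^5 - 14*d^4 + 2*d^3 + 14*d^2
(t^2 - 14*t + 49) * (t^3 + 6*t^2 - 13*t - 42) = t^5 - 8*t^4 - 48*t^3 + 434*t^2 - 49*t - 2058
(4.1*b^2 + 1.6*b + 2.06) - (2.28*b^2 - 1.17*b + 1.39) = 1.82*b^2 + 2.77*b + 0.67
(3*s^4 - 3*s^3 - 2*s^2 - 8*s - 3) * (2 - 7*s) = -21*s^5 + 27*s^4 + 8*s^3 + 52*s^2 + 5*s - 6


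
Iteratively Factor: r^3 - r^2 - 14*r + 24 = (r - 3)*(r^2 + 2*r - 8) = (r - 3)*(r + 4)*(r - 2)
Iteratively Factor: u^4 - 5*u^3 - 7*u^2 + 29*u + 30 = (u + 2)*(u^3 - 7*u^2 + 7*u + 15) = (u - 3)*(u + 2)*(u^2 - 4*u - 5) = (u - 3)*(u + 1)*(u + 2)*(u - 5)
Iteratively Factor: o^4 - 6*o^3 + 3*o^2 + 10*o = (o + 1)*(o^3 - 7*o^2 + 10*o) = (o - 5)*(o + 1)*(o^2 - 2*o) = (o - 5)*(o - 2)*(o + 1)*(o)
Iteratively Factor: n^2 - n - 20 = (n + 4)*(n - 5)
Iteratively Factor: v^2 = (v)*(v)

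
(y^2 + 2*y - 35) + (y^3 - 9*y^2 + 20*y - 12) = y^3 - 8*y^2 + 22*y - 47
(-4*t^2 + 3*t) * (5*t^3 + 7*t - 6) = -20*t^5 + 15*t^4 - 28*t^3 + 45*t^2 - 18*t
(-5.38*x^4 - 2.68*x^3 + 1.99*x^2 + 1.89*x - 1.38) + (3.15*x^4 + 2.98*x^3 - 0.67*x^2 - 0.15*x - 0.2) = -2.23*x^4 + 0.3*x^3 + 1.32*x^2 + 1.74*x - 1.58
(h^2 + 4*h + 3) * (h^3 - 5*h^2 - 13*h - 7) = h^5 - h^4 - 30*h^3 - 74*h^2 - 67*h - 21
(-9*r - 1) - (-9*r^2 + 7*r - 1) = 9*r^2 - 16*r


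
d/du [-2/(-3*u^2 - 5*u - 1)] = 2*(-6*u - 5)/(3*u^2 + 5*u + 1)^2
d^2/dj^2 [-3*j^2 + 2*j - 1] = -6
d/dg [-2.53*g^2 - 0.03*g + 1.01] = -5.06*g - 0.03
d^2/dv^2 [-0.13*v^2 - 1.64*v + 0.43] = -0.260000000000000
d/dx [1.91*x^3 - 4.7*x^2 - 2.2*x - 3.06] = 5.73*x^2 - 9.4*x - 2.2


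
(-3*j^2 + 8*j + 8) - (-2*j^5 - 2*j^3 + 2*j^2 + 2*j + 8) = 2*j^5 + 2*j^3 - 5*j^2 + 6*j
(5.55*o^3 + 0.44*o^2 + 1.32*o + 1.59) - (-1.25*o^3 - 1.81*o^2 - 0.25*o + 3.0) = 6.8*o^3 + 2.25*o^2 + 1.57*o - 1.41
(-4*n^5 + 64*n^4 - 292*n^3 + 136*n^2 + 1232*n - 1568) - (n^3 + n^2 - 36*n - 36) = -4*n^5 + 64*n^4 - 293*n^3 + 135*n^2 + 1268*n - 1532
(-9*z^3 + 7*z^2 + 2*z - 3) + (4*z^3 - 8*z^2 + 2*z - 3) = -5*z^3 - z^2 + 4*z - 6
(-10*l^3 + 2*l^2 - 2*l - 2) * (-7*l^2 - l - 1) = 70*l^5 - 4*l^4 + 22*l^3 + 14*l^2 + 4*l + 2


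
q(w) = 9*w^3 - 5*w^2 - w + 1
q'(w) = 27*w^2 - 10*w - 1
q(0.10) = 0.86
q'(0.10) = -1.73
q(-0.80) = -6.01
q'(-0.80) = 24.28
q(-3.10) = -312.07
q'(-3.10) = 289.47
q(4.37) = 652.23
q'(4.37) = 470.92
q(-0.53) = -1.21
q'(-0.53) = 11.88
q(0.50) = 0.38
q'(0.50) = 0.75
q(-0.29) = 0.65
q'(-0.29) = 4.17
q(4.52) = 725.44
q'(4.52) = 505.42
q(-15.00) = -31484.00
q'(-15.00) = 6224.00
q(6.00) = 1759.00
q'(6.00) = 911.00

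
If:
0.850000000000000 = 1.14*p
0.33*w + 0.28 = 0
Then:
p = 0.75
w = -0.85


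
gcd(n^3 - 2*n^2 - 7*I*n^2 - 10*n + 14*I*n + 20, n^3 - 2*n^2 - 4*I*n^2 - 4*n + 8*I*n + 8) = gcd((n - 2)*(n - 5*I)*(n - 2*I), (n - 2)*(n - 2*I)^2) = n^2 + n*(-2 - 2*I) + 4*I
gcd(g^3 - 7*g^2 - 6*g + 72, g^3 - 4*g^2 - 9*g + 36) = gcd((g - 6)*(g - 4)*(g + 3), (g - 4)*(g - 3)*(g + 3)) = g^2 - g - 12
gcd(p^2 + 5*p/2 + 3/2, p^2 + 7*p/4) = 1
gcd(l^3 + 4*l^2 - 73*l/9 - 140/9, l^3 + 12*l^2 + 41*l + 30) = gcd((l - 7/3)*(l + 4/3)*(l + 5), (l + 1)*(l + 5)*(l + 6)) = l + 5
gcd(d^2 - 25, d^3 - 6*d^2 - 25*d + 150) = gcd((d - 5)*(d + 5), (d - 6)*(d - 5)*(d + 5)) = d^2 - 25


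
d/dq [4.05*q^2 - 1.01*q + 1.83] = 8.1*q - 1.01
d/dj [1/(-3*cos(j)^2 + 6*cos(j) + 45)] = 2*(1 - cos(j))*sin(j)/(3*(sin(j)^2 + 2*cos(j) + 14)^2)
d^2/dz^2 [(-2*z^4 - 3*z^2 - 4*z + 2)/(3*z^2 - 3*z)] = 2*(-2*z^6 + 6*z^5 - 6*z^4 - 7*z^3 + 6*z^2 - 6*z + 2)/(3*z^3*(z^3 - 3*z^2 + 3*z - 1))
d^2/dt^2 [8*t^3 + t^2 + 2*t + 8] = 48*t + 2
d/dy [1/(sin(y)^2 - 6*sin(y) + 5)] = 2*(3 - sin(y))*cos(y)/(sin(y)^2 - 6*sin(y) + 5)^2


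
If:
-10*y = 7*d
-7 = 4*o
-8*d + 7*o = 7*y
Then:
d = -245/62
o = -7/4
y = 343/124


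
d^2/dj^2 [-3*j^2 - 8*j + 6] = -6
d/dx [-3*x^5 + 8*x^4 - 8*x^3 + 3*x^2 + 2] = x*(-15*x^3 + 32*x^2 - 24*x + 6)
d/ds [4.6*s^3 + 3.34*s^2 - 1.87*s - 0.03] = 13.8*s^2 + 6.68*s - 1.87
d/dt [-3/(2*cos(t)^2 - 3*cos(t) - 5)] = 3*(3 - 4*cos(t))*sin(t)/(3*cos(t) - cos(2*t) + 4)^2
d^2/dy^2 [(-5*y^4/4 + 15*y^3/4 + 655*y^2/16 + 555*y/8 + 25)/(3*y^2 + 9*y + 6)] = 5*(-4*y^3 - 12*y^2 - 12*y - 31)/(24*(y^3 + 3*y^2 + 3*y + 1))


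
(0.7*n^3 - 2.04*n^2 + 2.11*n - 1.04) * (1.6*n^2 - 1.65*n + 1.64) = 1.12*n^5 - 4.419*n^4 + 7.89*n^3 - 8.4911*n^2 + 5.1764*n - 1.7056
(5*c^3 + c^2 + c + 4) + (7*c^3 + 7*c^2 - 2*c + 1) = 12*c^3 + 8*c^2 - c + 5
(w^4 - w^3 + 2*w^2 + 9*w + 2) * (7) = 7*w^4 - 7*w^3 + 14*w^2 + 63*w + 14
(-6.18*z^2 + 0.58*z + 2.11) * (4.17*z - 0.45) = -25.7706*z^3 + 5.1996*z^2 + 8.5377*z - 0.9495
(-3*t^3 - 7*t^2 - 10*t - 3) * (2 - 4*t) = 12*t^4 + 22*t^3 + 26*t^2 - 8*t - 6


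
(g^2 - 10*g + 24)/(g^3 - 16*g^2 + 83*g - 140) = (g - 6)/(g^2 - 12*g + 35)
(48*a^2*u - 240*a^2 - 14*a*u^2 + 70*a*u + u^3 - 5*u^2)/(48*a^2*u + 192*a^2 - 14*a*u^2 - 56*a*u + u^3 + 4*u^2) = (u - 5)/(u + 4)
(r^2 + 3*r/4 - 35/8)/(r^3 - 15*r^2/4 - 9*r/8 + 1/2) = (8*r^2 + 6*r - 35)/(8*r^3 - 30*r^2 - 9*r + 4)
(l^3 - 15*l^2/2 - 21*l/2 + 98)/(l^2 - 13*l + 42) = (l^2 - l/2 - 14)/(l - 6)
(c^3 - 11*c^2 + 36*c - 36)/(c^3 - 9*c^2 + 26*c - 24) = (c - 6)/(c - 4)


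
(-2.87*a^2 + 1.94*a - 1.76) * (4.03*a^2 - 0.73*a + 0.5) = -11.5661*a^4 + 9.9133*a^3 - 9.944*a^2 + 2.2548*a - 0.88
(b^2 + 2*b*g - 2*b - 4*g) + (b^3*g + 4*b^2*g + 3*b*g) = b^3*g + 4*b^2*g + b^2 + 5*b*g - 2*b - 4*g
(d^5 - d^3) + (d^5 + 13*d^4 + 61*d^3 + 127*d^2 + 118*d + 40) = 2*d^5 + 13*d^4 + 60*d^3 + 127*d^2 + 118*d + 40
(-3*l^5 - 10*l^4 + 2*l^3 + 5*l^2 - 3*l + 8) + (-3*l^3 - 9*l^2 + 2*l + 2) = -3*l^5 - 10*l^4 - l^3 - 4*l^2 - l + 10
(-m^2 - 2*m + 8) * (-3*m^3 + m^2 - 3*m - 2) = 3*m^5 + 5*m^4 - 23*m^3 + 16*m^2 - 20*m - 16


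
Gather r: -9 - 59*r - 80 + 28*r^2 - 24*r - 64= 28*r^2 - 83*r - 153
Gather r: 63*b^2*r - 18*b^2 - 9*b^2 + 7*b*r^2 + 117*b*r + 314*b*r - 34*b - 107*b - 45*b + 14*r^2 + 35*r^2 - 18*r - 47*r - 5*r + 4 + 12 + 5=-27*b^2 - 186*b + r^2*(7*b + 49) + r*(63*b^2 + 431*b - 70) + 21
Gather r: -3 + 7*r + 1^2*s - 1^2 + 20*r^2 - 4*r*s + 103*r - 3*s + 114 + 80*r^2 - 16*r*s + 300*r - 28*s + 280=100*r^2 + r*(410 - 20*s) - 30*s + 390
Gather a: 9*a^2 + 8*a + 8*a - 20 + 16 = 9*a^2 + 16*a - 4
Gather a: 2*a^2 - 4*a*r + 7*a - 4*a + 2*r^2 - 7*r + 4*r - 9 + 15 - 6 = 2*a^2 + a*(3 - 4*r) + 2*r^2 - 3*r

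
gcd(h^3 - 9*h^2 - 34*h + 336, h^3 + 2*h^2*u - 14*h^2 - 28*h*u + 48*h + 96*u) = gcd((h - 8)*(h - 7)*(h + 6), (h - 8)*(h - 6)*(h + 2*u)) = h - 8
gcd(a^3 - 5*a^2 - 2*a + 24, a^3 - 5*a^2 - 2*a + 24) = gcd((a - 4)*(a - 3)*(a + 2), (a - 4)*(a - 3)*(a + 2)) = a^3 - 5*a^2 - 2*a + 24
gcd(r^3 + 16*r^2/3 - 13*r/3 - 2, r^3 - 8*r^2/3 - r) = r + 1/3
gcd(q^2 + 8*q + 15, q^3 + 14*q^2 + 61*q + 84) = q + 3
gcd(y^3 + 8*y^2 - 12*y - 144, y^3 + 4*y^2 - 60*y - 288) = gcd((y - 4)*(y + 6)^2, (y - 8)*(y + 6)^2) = y^2 + 12*y + 36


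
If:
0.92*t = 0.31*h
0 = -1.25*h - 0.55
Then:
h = -0.44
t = -0.15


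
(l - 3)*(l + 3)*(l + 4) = l^3 + 4*l^2 - 9*l - 36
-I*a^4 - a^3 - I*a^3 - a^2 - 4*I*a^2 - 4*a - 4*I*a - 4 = (a - 2*I)*(a - I)*(a + 2*I)*(-I*a - I)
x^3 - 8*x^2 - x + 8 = (x - 8)*(x - 1)*(x + 1)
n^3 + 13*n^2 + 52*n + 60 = (n + 2)*(n + 5)*(n + 6)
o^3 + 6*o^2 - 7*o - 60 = (o - 3)*(o + 4)*(o + 5)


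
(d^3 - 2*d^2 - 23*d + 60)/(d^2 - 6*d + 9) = (d^2 + d - 20)/(d - 3)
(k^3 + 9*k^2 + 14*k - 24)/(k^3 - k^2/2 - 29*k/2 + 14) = 2*(k + 6)/(2*k - 7)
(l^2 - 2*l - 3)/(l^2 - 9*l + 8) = (l^2 - 2*l - 3)/(l^2 - 9*l + 8)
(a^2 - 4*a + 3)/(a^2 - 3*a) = (a - 1)/a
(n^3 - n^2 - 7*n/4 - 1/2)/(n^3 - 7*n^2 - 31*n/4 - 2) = (n - 2)/(n - 8)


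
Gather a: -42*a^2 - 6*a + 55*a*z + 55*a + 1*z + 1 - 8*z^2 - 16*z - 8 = -42*a^2 + a*(55*z + 49) - 8*z^2 - 15*z - 7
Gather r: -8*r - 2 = -8*r - 2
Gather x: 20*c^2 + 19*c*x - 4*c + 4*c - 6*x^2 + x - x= 20*c^2 + 19*c*x - 6*x^2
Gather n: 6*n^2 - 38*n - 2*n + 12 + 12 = 6*n^2 - 40*n + 24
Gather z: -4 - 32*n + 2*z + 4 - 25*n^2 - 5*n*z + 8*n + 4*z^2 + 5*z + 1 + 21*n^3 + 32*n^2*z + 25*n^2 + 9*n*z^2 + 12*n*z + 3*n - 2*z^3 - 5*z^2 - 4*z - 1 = 21*n^3 - 21*n - 2*z^3 + z^2*(9*n - 1) + z*(32*n^2 + 7*n + 3)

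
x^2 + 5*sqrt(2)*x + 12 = (x + 2*sqrt(2))*(x + 3*sqrt(2))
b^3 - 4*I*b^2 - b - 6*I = (b - 3*I)*(b - 2*I)*(b + I)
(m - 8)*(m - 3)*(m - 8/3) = m^3 - 41*m^2/3 + 160*m/3 - 64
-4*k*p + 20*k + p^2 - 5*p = (-4*k + p)*(p - 5)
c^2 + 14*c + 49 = (c + 7)^2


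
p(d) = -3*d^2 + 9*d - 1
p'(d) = 9 - 6*d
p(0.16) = 0.36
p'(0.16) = 8.04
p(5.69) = -46.92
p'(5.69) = -25.14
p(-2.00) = -31.00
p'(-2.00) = 21.00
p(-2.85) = -51.02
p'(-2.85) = 26.10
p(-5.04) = -122.56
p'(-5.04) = 39.24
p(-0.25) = -3.44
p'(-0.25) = 10.50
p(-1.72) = -25.36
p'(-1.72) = 19.32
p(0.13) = 0.12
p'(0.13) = 8.22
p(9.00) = -163.00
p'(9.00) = -45.00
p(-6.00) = -163.00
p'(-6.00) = 45.00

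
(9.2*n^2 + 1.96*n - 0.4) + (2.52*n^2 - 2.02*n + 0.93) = 11.72*n^2 - 0.0600000000000001*n + 0.53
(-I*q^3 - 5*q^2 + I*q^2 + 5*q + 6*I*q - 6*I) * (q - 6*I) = -I*q^4 - 11*q^3 + I*q^3 + 11*q^2 + 36*I*q^2 + 36*q - 36*I*q - 36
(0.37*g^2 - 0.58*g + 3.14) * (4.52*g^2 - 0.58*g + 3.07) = 1.6724*g^4 - 2.8362*g^3 + 15.6651*g^2 - 3.6018*g + 9.6398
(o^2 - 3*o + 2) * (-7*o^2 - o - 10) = -7*o^4 + 20*o^3 - 21*o^2 + 28*o - 20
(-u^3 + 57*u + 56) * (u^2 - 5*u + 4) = -u^5 + 5*u^4 + 53*u^3 - 229*u^2 - 52*u + 224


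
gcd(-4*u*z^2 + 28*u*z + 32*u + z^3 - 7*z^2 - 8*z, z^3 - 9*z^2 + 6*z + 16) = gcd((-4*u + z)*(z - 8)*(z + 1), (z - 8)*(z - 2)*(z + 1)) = z^2 - 7*z - 8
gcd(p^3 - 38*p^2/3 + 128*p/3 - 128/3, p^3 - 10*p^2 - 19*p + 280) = p - 8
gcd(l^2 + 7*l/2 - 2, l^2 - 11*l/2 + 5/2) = l - 1/2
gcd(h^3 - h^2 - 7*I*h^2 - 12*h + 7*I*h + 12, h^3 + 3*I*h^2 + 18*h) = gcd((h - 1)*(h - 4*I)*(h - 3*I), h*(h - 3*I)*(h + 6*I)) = h - 3*I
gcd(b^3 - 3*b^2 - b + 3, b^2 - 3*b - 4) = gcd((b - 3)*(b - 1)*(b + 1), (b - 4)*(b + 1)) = b + 1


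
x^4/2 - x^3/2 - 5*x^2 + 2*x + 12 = (x/2 + 1)*(x - 3)*(x - 2)*(x + 2)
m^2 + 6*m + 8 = (m + 2)*(m + 4)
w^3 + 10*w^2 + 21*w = w*(w + 3)*(w + 7)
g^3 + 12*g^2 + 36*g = g*(g + 6)^2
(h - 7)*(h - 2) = h^2 - 9*h + 14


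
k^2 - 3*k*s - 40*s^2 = (k - 8*s)*(k + 5*s)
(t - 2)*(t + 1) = t^2 - t - 2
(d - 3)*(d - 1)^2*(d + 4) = d^4 - d^3 - 13*d^2 + 25*d - 12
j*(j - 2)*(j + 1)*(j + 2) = j^4 + j^3 - 4*j^2 - 4*j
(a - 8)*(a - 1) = a^2 - 9*a + 8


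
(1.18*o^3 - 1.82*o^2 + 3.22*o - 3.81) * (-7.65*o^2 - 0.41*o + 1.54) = -9.027*o^5 + 13.4392*o^4 - 22.0696*o^3 + 25.0235*o^2 + 6.5209*o - 5.8674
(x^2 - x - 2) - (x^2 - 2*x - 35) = x + 33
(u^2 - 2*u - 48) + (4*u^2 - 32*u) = 5*u^2 - 34*u - 48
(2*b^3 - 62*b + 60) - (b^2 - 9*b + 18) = 2*b^3 - b^2 - 53*b + 42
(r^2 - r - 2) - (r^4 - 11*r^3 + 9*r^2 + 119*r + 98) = -r^4 + 11*r^3 - 8*r^2 - 120*r - 100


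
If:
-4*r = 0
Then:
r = 0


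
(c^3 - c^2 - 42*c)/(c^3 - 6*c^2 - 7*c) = (c + 6)/(c + 1)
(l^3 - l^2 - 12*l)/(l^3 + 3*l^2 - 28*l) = (l + 3)/(l + 7)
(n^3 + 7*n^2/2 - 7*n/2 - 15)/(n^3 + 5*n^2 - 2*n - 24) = (n + 5/2)/(n + 4)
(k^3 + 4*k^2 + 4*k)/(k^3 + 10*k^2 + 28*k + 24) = k/(k + 6)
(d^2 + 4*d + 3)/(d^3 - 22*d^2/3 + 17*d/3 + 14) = 3*(d + 3)/(3*d^2 - 25*d + 42)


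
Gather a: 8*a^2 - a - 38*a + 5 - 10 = 8*a^2 - 39*a - 5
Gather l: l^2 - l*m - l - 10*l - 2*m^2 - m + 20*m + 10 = l^2 + l*(-m - 11) - 2*m^2 + 19*m + 10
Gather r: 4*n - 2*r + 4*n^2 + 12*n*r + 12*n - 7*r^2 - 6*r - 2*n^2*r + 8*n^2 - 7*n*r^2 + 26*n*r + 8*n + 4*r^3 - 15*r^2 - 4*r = 12*n^2 + 24*n + 4*r^3 + r^2*(-7*n - 22) + r*(-2*n^2 + 38*n - 12)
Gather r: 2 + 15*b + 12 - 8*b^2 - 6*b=-8*b^2 + 9*b + 14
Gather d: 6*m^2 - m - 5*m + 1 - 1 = 6*m^2 - 6*m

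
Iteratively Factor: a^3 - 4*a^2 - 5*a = (a + 1)*(a^2 - 5*a) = (a - 5)*(a + 1)*(a)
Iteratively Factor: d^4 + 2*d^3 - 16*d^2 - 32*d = (d + 4)*(d^3 - 2*d^2 - 8*d) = d*(d + 4)*(d^2 - 2*d - 8) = d*(d + 2)*(d + 4)*(d - 4)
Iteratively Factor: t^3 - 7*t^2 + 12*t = (t - 4)*(t^2 - 3*t) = t*(t - 4)*(t - 3)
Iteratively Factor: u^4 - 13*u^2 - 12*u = (u + 1)*(u^3 - u^2 - 12*u) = (u + 1)*(u + 3)*(u^2 - 4*u) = u*(u + 1)*(u + 3)*(u - 4)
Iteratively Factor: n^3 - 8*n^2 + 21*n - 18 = (n - 2)*(n^2 - 6*n + 9) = (n - 3)*(n - 2)*(n - 3)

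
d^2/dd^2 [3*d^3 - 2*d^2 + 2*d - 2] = 18*d - 4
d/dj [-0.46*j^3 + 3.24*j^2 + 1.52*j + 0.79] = -1.38*j^2 + 6.48*j + 1.52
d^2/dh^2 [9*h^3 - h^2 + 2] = 54*h - 2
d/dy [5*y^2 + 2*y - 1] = 10*y + 2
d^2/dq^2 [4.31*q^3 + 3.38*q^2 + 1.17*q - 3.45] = 25.86*q + 6.76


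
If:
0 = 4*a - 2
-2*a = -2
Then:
No Solution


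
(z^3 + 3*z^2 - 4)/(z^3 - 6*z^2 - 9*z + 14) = (z + 2)/(z - 7)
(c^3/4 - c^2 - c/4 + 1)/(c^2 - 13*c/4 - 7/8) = 2*(-c^3 + 4*c^2 + c - 4)/(-8*c^2 + 26*c + 7)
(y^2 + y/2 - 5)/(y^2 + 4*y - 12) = (y + 5/2)/(y + 6)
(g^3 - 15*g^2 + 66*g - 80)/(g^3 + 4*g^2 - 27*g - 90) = (g^2 - 10*g + 16)/(g^2 + 9*g + 18)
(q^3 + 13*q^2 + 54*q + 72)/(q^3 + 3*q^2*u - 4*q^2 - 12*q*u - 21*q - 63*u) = (q^2 + 10*q + 24)/(q^2 + 3*q*u - 7*q - 21*u)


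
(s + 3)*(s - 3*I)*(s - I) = s^3 + 3*s^2 - 4*I*s^2 - 3*s - 12*I*s - 9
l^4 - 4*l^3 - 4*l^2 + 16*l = l*(l - 4)*(l - 2)*(l + 2)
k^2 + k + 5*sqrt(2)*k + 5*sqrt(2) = (k + 1)*(k + 5*sqrt(2))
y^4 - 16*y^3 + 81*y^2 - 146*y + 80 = (y - 8)*(y - 5)*(y - 2)*(y - 1)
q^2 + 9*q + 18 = (q + 3)*(q + 6)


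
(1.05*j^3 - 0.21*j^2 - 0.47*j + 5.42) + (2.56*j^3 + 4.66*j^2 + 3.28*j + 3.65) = 3.61*j^3 + 4.45*j^2 + 2.81*j + 9.07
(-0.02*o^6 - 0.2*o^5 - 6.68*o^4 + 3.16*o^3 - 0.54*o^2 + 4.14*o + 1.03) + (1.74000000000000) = -0.02*o^6 - 0.2*o^5 - 6.68*o^4 + 3.16*o^3 - 0.54*o^2 + 4.14*o + 2.77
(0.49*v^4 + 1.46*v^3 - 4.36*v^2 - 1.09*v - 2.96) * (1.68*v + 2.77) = 0.8232*v^5 + 3.8101*v^4 - 3.2806*v^3 - 13.9084*v^2 - 7.9921*v - 8.1992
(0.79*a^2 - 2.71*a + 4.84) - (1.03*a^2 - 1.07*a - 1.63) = -0.24*a^2 - 1.64*a + 6.47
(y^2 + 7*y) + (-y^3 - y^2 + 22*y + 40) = -y^3 + 29*y + 40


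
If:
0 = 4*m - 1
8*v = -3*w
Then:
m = 1/4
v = -3*w/8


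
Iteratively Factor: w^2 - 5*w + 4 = (w - 1)*(w - 4)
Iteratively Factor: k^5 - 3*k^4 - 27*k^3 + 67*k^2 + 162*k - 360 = (k - 2)*(k^4 - k^3 - 29*k^2 + 9*k + 180) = (k - 2)*(k + 3)*(k^3 - 4*k^2 - 17*k + 60) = (k - 3)*(k - 2)*(k + 3)*(k^2 - k - 20) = (k - 3)*(k - 2)*(k + 3)*(k + 4)*(k - 5)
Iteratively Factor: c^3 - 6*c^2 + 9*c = (c - 3)*(c^2 - 3*c) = c*(c - 3)*(c - 3)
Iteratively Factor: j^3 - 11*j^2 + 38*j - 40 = (j - 4)*(j^2 - 7*j + 10) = (j - 5)*(j - 4)*(j - 2)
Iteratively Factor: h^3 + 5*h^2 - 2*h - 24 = (h - 2)*(h^2 + 7*h + 12) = (h - 2)*(h + 4)*(h + 3)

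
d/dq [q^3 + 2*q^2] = q*(3*q + 4)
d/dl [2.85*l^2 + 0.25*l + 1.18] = 5.7*l + 0.25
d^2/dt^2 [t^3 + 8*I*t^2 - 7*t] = 6*t + 16*I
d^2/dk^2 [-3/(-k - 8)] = 6/(k + 8)^3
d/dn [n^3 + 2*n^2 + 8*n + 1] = 3*n^2 + 4*n + 8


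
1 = 1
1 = 1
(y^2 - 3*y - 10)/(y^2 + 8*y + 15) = (y^2 - 3*y - 10)/(y^2 + 8*y + 15)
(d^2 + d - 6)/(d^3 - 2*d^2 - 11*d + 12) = (d - 2)/(d^2 - 5*d + 4)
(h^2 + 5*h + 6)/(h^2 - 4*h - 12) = (h + 3)/(h - 6)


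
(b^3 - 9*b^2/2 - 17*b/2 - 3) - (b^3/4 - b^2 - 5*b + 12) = 3*b^3/4 - 7*b^2/2 - 7*b/2 - 15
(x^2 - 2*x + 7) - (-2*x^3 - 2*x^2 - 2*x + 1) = 2*x^3 + 3*x^2 + 6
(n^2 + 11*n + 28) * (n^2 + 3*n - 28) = n^4 + 14*n^3 + 33*n^2 - 224*n - 784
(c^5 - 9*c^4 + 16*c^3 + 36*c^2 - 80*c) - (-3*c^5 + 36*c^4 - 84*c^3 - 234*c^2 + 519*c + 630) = 4*c^5 - 45*c^4 + 100*c^3 + 270*c^2 - 599*c - 630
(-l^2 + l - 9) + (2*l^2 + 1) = l^2 + l - 8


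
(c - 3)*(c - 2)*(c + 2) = c^3 - 3*c^2 - 4*c + 12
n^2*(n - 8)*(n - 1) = n^4 - 9*n^3 + 8*n^2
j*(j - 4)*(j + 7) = j^3 + 3*j^2 - 28*j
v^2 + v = v*(v + 1)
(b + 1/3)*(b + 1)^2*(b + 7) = b^4 + 28*b^3/3 + 18*b^2 + 12*b + 7/3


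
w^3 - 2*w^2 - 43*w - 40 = (w - 8)*(w + 1)*(w + 5)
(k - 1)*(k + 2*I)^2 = k^3 - k^2 + 4*I*k^2 - 4*k - 4*I*k + 4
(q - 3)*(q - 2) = q^2 - 5*q + 6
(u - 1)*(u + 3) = u^2 + 2*u - 3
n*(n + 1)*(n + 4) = n^3 + 5*n^2 + 4*n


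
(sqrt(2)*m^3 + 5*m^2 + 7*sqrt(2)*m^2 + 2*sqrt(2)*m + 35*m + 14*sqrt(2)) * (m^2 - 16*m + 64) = sqrt(2)*m^5 - 9*sqrt(2)*m^4 + 5*m^4 - 46*sqrt(2)*m^3 - 45*m^3 - 240*m^2 + 430*sqrt(2)*m^2 - 96*sqrt(2)*m + 2240*m + 896*sqrt(2)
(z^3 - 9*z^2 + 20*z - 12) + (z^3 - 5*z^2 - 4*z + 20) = 2*z^3 - 14*z^2 + 16*z + 8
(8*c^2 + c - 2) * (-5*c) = -40*c^3 - 5*c^2 + 10*c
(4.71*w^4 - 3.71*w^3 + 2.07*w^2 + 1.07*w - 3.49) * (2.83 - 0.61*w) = -2.8731*w^5 + 15.5924*w^4 - 11.762*w^3 + 5.2054*w^2 + 5.157*w - 9.8767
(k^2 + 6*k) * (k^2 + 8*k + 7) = k^4 + 14*k^3 + 55*k^2 + 42*k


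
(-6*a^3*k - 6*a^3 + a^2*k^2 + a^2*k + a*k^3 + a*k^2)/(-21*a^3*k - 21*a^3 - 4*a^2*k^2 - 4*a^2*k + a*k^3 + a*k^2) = (2*a - k)/(7*a - k)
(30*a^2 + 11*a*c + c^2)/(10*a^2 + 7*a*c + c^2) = (6*a + c)/(2*a + c)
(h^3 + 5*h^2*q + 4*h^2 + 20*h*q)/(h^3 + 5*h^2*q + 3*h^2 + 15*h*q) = (h + 4)/(h + 3)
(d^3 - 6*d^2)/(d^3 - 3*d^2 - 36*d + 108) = d^2/(d^2 + 3*d - 18)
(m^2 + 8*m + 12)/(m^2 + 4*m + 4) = (m + 6)/(m + 2)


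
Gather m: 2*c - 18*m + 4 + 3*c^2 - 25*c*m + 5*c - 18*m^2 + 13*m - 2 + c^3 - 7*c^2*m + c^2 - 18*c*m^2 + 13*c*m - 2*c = c^3 + 4*c^2 + 5*c + m^2*(-18*c - 18) + m*(-7*c^2 - 12*c - 5) + 2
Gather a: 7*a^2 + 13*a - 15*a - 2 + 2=7*a^2 - 2*a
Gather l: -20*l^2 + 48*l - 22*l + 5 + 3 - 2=-20*l^2 + 26*l + 6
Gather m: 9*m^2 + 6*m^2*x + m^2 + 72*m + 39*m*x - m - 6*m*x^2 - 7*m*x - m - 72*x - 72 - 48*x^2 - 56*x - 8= m^2*(6*x + 10) + m*(-6*x^2 + 32*x + 70) - 48*x^2 - 128*x - 80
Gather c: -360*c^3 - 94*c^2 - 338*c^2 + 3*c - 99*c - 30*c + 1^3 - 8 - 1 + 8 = -360*c^3 - 432*c^2 - 126*c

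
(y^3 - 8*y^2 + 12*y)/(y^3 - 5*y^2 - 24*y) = (-y^2 + 8*y - 12)/(-y^2 + 5*y + 24)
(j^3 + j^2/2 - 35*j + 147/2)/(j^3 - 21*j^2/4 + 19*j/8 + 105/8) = 4*(j + 7)/(4*j + 5)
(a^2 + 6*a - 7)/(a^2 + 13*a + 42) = (a - 1)/(a + 6)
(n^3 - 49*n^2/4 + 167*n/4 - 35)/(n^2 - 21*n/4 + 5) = n - 7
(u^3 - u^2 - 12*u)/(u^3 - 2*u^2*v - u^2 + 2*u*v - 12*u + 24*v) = u/(u - 2*v)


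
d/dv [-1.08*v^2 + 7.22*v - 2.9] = 7.22 - 2.16*v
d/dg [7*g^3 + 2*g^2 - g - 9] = 21*g^2 + 4*g - 1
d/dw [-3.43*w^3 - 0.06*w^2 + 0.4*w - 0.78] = -10.29*w^2 - 0.12*w + 0.4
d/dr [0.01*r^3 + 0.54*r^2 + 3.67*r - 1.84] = 0.03*r^2 + 1.08*r + 3.67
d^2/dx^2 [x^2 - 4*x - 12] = 2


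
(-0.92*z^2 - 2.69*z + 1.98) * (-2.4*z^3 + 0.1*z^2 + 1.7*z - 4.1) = 2.208*z^5 + 6.364*z^4 - 6.585*z^3 - 0.602999999999999*z^2 + 14.395*z - 8.118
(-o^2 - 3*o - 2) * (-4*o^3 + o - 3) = 4*o^5 + 12*o^4 + 7*o^3 + 7*o + 6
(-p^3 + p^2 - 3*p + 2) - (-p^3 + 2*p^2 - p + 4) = -p^2 - 2*p - 2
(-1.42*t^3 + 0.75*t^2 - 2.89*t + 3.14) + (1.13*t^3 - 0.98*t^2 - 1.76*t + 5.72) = -0.29*t^3 - 0.23*t^2 - 4.65*t + 8.86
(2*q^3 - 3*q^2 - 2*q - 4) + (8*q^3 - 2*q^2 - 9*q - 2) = 10*q^3 - 5*q^2 - 11*q - 6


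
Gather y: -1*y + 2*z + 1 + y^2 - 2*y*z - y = y^2 + y*(-2*z - 2) + 2*z + 1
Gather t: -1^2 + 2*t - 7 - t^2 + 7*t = -t^2 + 9*t - 8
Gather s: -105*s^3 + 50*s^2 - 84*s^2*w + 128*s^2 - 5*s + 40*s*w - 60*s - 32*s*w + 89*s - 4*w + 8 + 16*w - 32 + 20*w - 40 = -105*s^3 + s^2*(178 - 84*w) + s*(8*w + 24) + 32*w - 64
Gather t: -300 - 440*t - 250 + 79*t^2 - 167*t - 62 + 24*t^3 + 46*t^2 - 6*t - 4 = 24*t^3 + 125*t^2 - 613*t - 616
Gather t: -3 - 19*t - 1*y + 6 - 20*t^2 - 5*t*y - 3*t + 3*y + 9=-20*t^2 + t*(-5*y - 22) + 2*y + 12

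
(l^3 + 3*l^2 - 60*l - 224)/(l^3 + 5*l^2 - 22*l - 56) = (l^2 - 4*l - 32)/(l^2 - 2*l - 8)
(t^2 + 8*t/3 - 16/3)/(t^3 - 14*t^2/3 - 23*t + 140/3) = (3*t - 4)/(3*t^2 - 26*t + 35)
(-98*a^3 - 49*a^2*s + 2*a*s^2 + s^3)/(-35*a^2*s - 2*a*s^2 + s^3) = (14*a^2 + 9*a*s + s^2)/(s*(5*a + s))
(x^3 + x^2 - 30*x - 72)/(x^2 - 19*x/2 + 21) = 2*(x^2 + 7*x + 12)/(2*x - 7)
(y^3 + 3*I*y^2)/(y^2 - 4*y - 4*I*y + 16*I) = y^2*(y + 3*I)/(y^2 - 4*y - 4*I*y + 16*I)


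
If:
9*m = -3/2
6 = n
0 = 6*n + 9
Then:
No Solution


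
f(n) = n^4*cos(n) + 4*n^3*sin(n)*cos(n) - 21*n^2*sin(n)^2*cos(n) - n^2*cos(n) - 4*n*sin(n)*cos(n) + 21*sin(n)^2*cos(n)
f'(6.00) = 2107.89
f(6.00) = 929.36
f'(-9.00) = 4746.20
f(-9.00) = -6725.57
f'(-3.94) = -241.35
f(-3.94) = 66.26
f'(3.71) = 282.64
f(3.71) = 3.32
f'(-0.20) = -5.47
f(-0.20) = 0.59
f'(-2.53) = 121.51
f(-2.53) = -23.38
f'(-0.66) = 1.65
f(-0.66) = 2.60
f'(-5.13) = -40.52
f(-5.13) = -102.53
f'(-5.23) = -273.84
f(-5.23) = -87.17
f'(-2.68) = 137.95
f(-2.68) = -43.13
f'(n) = -n^4*sin(n) - 4*n^3*sin(n)^2 + 4*n^3*cos(n)^2 + 4*n^3*cos(n) + 21*n^2*sin(n)^3 - 42*n^2*sin(n)*cos(n)^2 + 12*n^2*sin(n)*cos(n) + n^2*sin(n) - 42*n*sin(n)^2*cos(n) + 4*n*sin(n)^2 - 4*n*cos(n)^2 - 2*n*cos(n) - 21*sin(n)^3 + 42*sin(n)*cos(n)^2 - 4*sin(n)*cos(n)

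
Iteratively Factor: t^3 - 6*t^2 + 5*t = (t - 1)*(t^2 - 5*t) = t*(t - 1)*(t - 5)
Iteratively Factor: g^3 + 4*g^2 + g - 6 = (g + 3)*(g^2 + g - 2) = (g + 2)*(g + 3)*(g - 1)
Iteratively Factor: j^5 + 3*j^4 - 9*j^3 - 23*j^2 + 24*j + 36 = (j - 2)*(j^4 + 5*j^3 + j^2 - 21*j - 18) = (j - 2)*(j + 3)*(j^3 + 2*j^2 - 5*j - 6) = (j - 2)*(j + 3)^2*(j^2 - j - 2) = (j - 2)^2*(j + 3)^2*(j + 1)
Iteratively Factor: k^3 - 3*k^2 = (k)*(k^2 - 3*k) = k^2*(k - 3)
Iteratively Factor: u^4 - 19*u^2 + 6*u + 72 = (u - 3)*(u^3 + 3*u^2 - 10*u - 24) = (u - 3)*(u + 4)*(u^2 - u - 6) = (u - 3)^2*(u + 4)*(u + 2)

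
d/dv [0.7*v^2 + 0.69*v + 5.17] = 1.4*v + 0.69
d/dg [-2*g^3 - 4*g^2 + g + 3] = -6*g^2 - 8*g + 1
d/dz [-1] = 0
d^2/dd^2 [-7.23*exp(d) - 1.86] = -7.23*exp(d)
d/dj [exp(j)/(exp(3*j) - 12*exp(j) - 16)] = (-3*(exp(2*j) - 4)*exp(j) + exp(3*j) - 12*exp(j) - 16)*exp(j)/(-exp(3*j) + 12*exp(j) + 16)^2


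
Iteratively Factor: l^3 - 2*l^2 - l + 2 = (l - 2)*(l^2 - 1) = (l - 2)*(l - 1)*(l + 1)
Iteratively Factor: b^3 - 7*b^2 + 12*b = (b - 4)*(b^2 - 3*b) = b*(b - 4)*(b - 3)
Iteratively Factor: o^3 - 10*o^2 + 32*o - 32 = (o - 2)*(o^2 - 8*o + 16) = (o - 4)*(o - 2)*(o - 4)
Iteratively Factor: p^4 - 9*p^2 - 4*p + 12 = (p + 2)*(p^3 - 2*p^2 - 5*p + 6) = (p - 3)*(p + 2)*(p^2 + p - 2) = (p - 3)*(p - 1)*(p + 2)*(p + 2)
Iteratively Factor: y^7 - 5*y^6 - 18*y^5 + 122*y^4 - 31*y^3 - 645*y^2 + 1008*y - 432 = (y - 4)*(y^6 - y^5 - 22*y^4 + 34*y^3 + 105*y^2 - 225*y + 108) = (y - 4)*(y - 3)*(y^5 + 2*y^4 - 16*y^3 - 14*y^2 + 63*y - 36) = (y - 4)*(y - 3)*(y - 1)*(y^4 + 3*y^3 - 13*y^2 - 27*y + 36) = (y - 4)*(y - 3)*(y - 1)^2*(y^3 + 4*y^2 - 9*y - 36) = (y - 4)*(y - 3)^2*(y - 1)^2*(y^2 + 7*y + 12) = (y - 4)*(y - 3)^2*(y - 1)^2*(y + 3)*(y + 4)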